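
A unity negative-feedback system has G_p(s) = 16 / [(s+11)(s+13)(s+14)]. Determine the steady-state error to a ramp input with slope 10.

G_p(s) has no factors of s in the denominator, so the system is type 0.
K_v = lim_{s→0} s·G_p(s) = 0; the steady-state error to this ramp input grows without bound.

infinity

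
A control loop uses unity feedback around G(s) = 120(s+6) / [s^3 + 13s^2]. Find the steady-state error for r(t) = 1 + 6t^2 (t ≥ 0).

The denominator has no term below 13s^2 — 2 poles at s=0, type 2. By superposition:
  • 1: tracked with zero error.
  • 6t^2: e_ss = 12/K_a with K_a=720/13 → 13/60.
Total e_ss = 13/60.

13/60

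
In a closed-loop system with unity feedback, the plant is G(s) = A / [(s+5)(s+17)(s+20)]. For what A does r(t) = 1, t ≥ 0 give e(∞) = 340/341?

The open loop has no poles at the origin → type 0 system.
K_p = lim_{s→0} G(s) = A / (5·17·20) = (1/1700)·A.
e_ss = 1/(1 + K_p) = 340/341 ⇒ 1 + (1/1700)·A = 341/340 ⇒ A = 5.

5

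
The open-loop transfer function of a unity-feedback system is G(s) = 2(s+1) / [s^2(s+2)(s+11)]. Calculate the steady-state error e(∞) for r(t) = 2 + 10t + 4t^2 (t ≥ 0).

88

G(s) has two factors of s in the denominator, so the system is type 2. Treating each term separately:
  • 2: tracked with zero error.
  • 10t: tracked with zero error.
  • 4t^2: e_ss = 8/K_a with K_a=1/11 → 88.
Total e_ss = 88.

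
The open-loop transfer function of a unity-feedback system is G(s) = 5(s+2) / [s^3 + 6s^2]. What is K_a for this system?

Lowest-order denominator term is 6s^2, so the open loop has 2 poles at the origin → type 2 system.
K_a = lim_{s→0} s^2·G(s) = 5·2 / 6 = 5/3.

5/3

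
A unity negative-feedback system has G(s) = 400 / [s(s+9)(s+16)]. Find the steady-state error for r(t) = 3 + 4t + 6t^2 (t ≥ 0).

infinity

The open loop has one pole at the origin → type 1 system. Taking each input component in turn:
  • 3: tracked with zero error.
  • 4t: e_ss = 4/K_v with K_v=25/9 → 1.44.
  • 6t^2: a type-1 system cannot track it, e_ss → ∞.
The unbounded component dominates.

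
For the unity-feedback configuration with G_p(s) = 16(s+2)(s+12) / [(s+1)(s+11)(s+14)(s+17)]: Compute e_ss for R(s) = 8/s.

10472/1501

System type = 0 (no poles at s=0).
K_p = lim_{s→0} G_p(s) = 16·2·12 / (1·11·14·17) = 192/1309.
e_ss = 8/(1 + K_p) = 8/(1501/1309) = 10472/1501.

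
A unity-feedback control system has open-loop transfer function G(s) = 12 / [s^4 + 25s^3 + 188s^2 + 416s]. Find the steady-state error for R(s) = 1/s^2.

Lowest-order denominator term is 416s, so the open loop has 1 pole at the origin → type 1 system.
K_v = lim_{s→0} s·G(s) = 12 / 416 = 3/104.
e_ss = 1/K_v = 1/(3/104) = 104/3.

104/3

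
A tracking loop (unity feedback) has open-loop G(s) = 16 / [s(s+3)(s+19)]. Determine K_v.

System type = 1 (one pole at s=0).
K_v = lim_{s→0} s·G(s) = 16 / (3·19) = 16/57.

16/57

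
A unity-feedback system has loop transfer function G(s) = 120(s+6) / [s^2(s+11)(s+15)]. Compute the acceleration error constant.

48/11

The open loop has two poles at the origin → type 2 system.
K_a = lim_{s→0} s^2·G(s) = 120·6 / (11·15) = 48/11.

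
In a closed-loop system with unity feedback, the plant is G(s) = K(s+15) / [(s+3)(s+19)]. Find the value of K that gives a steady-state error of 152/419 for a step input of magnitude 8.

80

The open loop has no poles at the origin → type 0 system.
K_p = lim_{s→0} G(s) = K·15 / (3·19) = (5/19)·K.
e_ss = 8/(1 + K_p) = 152/419 ⇒ 1 + (5/19)·K = 419/19 ⇒ K = 80.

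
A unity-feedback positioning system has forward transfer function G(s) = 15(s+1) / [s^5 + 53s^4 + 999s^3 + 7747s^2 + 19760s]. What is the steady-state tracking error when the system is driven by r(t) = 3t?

The denominator has no term below 19760s — 1 pole at s=0, type 1.
K_v = lim_{s→0} s·G(s) = 15·1 / 19760 = 3/3952.
e_ss = 3/K_v = 3/(3/3952) = 3952.

3952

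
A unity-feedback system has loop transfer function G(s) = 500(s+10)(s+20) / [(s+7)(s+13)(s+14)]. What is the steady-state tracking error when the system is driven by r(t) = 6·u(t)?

1274/16879

The open loop has no poles at the origin → type 0 system.
K_p = lim_{s→0} G(s) = 500·10·20 / (7·13·14) = 50000/637.
e_ss = 6/(1 + K_p) = 6/(50637/637) = 1274/16879.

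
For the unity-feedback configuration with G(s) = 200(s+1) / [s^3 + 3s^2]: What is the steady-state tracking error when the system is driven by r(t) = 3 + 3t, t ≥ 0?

Lowest-order denominator term is 3s^2, so the open loop has 2 poles at the origin → type 2 system. Taking each input component in turn:
  • 3: tracked with zero error.
  • 3t: tracked with zero error.
Total e_ss = 0.

0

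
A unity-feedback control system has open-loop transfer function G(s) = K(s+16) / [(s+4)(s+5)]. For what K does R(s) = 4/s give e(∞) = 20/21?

4

System type = 0 (no poles at s=0).
K_p = lim_{s→0} G(s) = K·16 / (4·5) = 0.8·K.
e_ss = 4/(1 + K_p) = 20/21 ⇒ 1 + 0.8·K = 4.2 ⇒ K = 4.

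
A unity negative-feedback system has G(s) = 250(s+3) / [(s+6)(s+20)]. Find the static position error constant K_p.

System type = 0 (no poles at s=0).
K_p = lim_{s→0} G(s) = 250·3 / (6·20) = 6.25.

6.25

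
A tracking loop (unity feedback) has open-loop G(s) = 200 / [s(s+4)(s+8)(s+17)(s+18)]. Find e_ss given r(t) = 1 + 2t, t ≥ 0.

97.92

G(s) has one factor of s in the denominator, so the system is type 1. Treating each term separately:
  • 1: tracked with zero error.
  • 2t: e_ss = 2/K_v with K_v=25/1224 → 97.92.
Total e_ss = 97.92.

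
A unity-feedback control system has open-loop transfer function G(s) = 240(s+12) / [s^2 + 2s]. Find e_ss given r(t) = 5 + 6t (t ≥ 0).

The denominator has no term below 2s — 1 pole at s=0, type 1. Taking each input component in turn:
  • 5: tracked with zero error.
  • 6t: e_ss = 6/K_v with K_v=1440 → 1/240.
Total e_ss = 1/240.

1/240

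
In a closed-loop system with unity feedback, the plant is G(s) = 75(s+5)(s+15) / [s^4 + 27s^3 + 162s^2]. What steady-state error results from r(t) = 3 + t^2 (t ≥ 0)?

0.0576

The denominator has no term below 162s^2 — 2 poles at s=0, type 2. Treating each term separately:
  • 3: tracked with zero error.
  • t^2: e_ss = 2/K_a with K_a=625/18 → 0.0576.
Total e_ss = 0.0576.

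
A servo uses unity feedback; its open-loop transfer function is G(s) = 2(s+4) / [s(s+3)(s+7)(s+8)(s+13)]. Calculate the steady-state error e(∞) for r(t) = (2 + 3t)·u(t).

System type = 1 (one pole at s=0). By superposition:
  • 2: tracked with zero error.
  • 3t: e_ss = 3/K_v with K_v=1/273 → 819.
Total e_ss = 819.

819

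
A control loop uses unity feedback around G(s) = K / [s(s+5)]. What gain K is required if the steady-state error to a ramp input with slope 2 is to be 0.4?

The open loop has one pole at the origin → type 1 system.
K_v = lim_{s→0} s·G(s) = K / (5) = 0.2·K.
e_ss = 2/K_v = 0.4 ⇒ K_v = 5 ⇒ K = 5/0.2 = 25.

25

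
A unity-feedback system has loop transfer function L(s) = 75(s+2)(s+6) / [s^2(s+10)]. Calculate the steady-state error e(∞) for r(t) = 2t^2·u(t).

2/45

L(s) has two factors of s in the denominator, so the system is type 2.
K_a = lim_{s→0} s^2·L(s) = 75·2·6 / (10) = 90.
r(t) = 2t^2 gives R(s) = 4/s^3.
e_ss = 4/K_a = 4/90 = 2/45.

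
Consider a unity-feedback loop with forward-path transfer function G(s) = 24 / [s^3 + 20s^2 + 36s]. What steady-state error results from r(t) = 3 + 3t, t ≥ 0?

4.5

Lowest-order denominator term is 36s, so the open loop has 1 pole at the origin → type 1 system. By superposition:
  • 3: tracked with zero error.
  • 3t: e_ss = 3/K_v with K_v=2/3 → 4.5.
Total e_ss = 4.5.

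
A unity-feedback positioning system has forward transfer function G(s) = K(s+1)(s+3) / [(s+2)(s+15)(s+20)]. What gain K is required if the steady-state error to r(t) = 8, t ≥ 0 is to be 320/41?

No free integrators in G(s): this is a type 0 system.
K_p = lim_{s→0} G(s) = K·1·3 / (2·15·20) = 0.005·K.
e_ss = 8/(1 + K_p) = 320/41 ⇒ 1 + 0.005·K = 1.025 ⇒ K = 5.

5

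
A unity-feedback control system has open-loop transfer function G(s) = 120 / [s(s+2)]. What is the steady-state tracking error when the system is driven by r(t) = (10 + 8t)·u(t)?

2/15

G(s) has one factor of s in the denominator, so the system is type 1. Taking each input component in turn:
  • 10: tracked with zero error.
  • 8t: e_ss = 8/K_v with K_v=60 → 2/15.
Total e_ss = 2/15.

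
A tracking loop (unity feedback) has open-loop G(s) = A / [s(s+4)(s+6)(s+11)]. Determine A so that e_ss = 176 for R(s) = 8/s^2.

12

One free integrator in G(s): this is a type 1 system.
K_v = lim_{s→0} s·G(s) = A / (4·6·11) = (1/264)·A.
e_ss = 8/K_v = 176 ⇒ K_v = 1/22 ⇒ A = (1/22)/(1/264) = 12.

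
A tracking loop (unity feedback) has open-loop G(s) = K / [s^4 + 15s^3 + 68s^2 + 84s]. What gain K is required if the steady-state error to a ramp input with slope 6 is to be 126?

4

Lowest-order denominator term is 84s, so the open loop has 1 pole at the origin → type 1 system.
K_v = lim_{s→0} s·G(s) = K / 84 = (1/84)·K.
e_ss = 6/K_v = 126 ⇒ K_v = 1/21 ⇒ K = (1/21)/(1/84) = 4.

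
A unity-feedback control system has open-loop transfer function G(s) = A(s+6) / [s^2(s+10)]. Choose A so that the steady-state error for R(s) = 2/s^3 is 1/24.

80

Two free integrators in G(s): this is a type 2 system.
K_a = lim_{s→0} s^2·G(s) = A·6 / (10) = 0.6·A.
e_ss = 2/K_a = 1/24 ⇒ K_a = 48 ⇒ A = 48/0.6 = 80.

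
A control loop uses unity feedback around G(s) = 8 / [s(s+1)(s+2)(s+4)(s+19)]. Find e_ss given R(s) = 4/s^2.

76

The open loop has one pole at the origin → type 1 system.
K_v = lim_{s→0} s·G(s) = 8 / (1·2·4·19) = 1/19.
e_ss = 4/K_v = 4/(1/19) = 76.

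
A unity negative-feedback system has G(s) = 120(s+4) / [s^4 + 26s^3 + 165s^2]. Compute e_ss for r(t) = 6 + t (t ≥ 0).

Factoring s^2 from the denominator leaves a polynomial with constant term 165, so the system is type 2. Treating each term separately:
  • 6: tracked with zero error.
  • t: tracked with zero error.
Total e_ss = 0.

0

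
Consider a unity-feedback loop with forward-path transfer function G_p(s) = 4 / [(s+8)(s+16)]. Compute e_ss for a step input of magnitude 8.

The open loop has no poles at the origin → type 0 system.
K_p = lim_{s→0} G_p(s) = 4 / (8·16) = 1/32.
e_ss = 8/(1 + K_p) = 8/(33/32) = 256/33.

256/33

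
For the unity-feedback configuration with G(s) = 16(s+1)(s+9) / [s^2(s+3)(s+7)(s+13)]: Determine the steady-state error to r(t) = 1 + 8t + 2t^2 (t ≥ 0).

G(s) has two factors of s in the denominator, so the system is type 2. By superposition:
  • 1: tracked with zero error.
  • 8t: tracked with zero error.
  • 2t^2: e_ss = 4/K_a with K_a=48/91 → 91/12.
Total e_ss = 91/12.

91/12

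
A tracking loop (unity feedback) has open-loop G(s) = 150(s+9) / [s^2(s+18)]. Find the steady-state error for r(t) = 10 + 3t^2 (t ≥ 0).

0.08

G(s) has two factors of s in the denominator, so the system is type 2. Taking each input component in turn:
  • 10: tracked with zero error.
  • 3t^2: e_ss = 6/K_a with K_a=75 → 0.08.
Total e_ss = 0.08.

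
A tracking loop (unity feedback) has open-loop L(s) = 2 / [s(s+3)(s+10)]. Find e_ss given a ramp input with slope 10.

150

The open loop has one pole at the origin → type 1 system.
K_v = lim_{s→0} s·L(s) = 2 / (3·10) = 1/15.
e_ss = 10/K_v = 10/(1/15) = 150.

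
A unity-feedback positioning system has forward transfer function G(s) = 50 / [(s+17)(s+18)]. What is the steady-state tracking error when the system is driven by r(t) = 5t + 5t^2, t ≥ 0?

G(s) has no factors of s in the denominator, so the system is type 0. By superposition:
  • 5t: a type-0 system cannot track it, e_ss → ∞.
  • 5t^2: a type-0 system cannot track it, e_ss → ∞.
The unbounded component dominates.

infinity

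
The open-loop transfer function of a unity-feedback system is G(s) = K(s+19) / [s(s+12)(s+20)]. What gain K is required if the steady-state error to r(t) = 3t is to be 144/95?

The open loop has one pole at the origin → type 1 system.
K_v = lim_{s→0} s·G(s) = K·19 / (12·20) = (19/240)·K.
e_ss = 3/K_v = 144/95 ⇒ K_v = 95/48 ⇒ K = (95/48)/(19/240) = 25.

25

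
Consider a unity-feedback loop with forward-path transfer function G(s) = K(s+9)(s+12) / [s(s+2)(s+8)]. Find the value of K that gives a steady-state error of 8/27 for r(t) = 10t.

One free integrator in G(s): this is a type 1 system.
K_v = lim_{s→0} s·G(s) = K·9·12 / (2·8) = 6.75·K.
e_ss = 10/K_v = 8/27 ⇒ K_v = 33.75 ⇒ K = 33.75/6.75 = 5.

5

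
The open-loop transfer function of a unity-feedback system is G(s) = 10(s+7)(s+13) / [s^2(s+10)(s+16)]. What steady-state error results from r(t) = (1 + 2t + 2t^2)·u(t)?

Two free integrators in G(s): this is a type 2 system. Taking each input component in turn:
  • 1: tracked with zero error.
  • 2t: tracked with zero error.
  • 2t^2: e_ss = 4/K_a with K_a=5.6875 → 64/91.
Total e_ss = 64/91.

64/91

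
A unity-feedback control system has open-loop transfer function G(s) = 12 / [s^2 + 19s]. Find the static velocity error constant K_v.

The denominator has no term below 19s — 1 pole at s=0, type 1.
K_v = lim_{s→0} s·G(s) = 12 / 19 = 12/19.

12/19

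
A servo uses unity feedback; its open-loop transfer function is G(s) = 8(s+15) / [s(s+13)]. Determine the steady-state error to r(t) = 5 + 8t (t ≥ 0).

13/15

One free integrator in G(s): this is a type 1 system. By superposition:
  • 5: tracked with zero error.
  • 8t: e_ss = 8/K_v with K_v=120/13 → 13/15.
Total e_ss = 13/15.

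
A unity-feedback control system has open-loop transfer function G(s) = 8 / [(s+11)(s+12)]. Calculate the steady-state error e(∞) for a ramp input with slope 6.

No free integrators in G(s): this is a type 0 system.
K_v = lim_{s→0} s·G(s) = 0; the steady-state error to this ramp input grows without bound.

infinity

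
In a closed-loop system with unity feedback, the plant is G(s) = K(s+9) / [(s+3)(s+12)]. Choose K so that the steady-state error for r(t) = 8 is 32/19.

15

System type = 0 (no poles at s=0).
K_p = lim_{s→0} G(s) = K·9 / (3·12) = 0.25·K.
e_ss = 8/(1 + K_p) = 32/19 ⇒ 1 + 0.25·K = 4.75 ⇒ K = 15.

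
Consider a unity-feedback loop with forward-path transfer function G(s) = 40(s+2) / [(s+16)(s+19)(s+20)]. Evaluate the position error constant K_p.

1/76

No free integrators in G(s): this is a type 0 system.
K_p = lim_{s→0} G(s) = 40·2 / (16·19·20) = 1/76.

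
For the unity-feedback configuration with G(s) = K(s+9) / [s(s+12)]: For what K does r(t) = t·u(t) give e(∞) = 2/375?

250

The open loop has one pole at the origin → type 1 system.
K_v = lim_{s→0} s·G(s) = K·9 / (12) = 0.75·K.
e_ss = 1/K_v = 2/375 ⇒ K_v = 187.5 ⇒ K = 187.5/0.75 = 250.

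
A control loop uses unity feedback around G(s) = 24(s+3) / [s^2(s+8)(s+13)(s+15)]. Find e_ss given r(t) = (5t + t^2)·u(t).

G(s) has two factors of s in the denominator, so the system is type 2. Treating each term separately:
  • 5t: tracked with zero error.
  • t^2: e_ss = 2/K_a with K_a=3/65 → 130/3.
Total e_ss = 130/3.

130/3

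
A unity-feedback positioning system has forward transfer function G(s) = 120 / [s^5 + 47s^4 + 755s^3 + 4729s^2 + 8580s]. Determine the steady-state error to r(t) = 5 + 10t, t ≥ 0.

715

Lowest-order denominator term is 8580s, so the open loop has 1 pole at the origin → type 1 system. Treating each term separately:
  • 5: tracked with zero error.
  • 10t: e_ss = 10/K_v with K_v=2/143 → 715.
Total e_ss = 715.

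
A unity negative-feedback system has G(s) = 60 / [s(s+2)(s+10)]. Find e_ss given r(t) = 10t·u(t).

10/3

The open loop has one pole at the origin → type 1 system.
K_v = lim_{s→0} s·G(s) = 60 / (2·10) = 3.
e_ss = 10/K_v = 10/3.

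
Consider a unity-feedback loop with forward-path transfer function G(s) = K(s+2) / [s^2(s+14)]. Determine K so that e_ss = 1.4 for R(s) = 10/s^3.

The open loop has two poles at the origin → type 2 system.
K_a = lim_{s→0} s^2·G(s) = K·2 / (14) = (1/7)·K.
e_ss = 10/K_a = 1.4 ⇒ K_a = 50/7 ⇒ K = (50/7)/(1/7) = 50.

50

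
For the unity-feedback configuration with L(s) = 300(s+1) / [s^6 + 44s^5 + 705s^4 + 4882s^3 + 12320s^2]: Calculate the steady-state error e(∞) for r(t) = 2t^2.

Factoring s^2 from the denominator leaves a polynomial with constant term 12320, so the system is type 2.
K_a = lim_{s→0} s^2·L(s) = 300·1 / 12320 = 15/616.
r(t) = 2t^2 gives R(s) = 4/s^3.
e_ss = 4/K_a = 4/(15/616) = 2464/15.

2464/15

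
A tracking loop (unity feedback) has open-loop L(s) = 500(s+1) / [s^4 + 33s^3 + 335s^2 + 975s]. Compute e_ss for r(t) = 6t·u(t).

11.7

Factoring s from the denominator leaves a polynomial with constant term 975, so the system is type 1.
K_v = lim_{s→0} s·L(s) = 500·1 / 975 = 20/39.
e_ss = 6/K_v = 6/(20/39) = 11.7.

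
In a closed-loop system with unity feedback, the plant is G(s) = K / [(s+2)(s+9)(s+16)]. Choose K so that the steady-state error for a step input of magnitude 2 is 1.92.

The open loop has no poles at the origin → type 0 system.
K_p = lim_{s→0} G(s) = K / (2·9·16) = (1/288)·K.
e_ss = 2/(1 + K_p) = 1.92 ⇒ 1 + (1/288)·K = 25/24 ⇒ K = 12.

12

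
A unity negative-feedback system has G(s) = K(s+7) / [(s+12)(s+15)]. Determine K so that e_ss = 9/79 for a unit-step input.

The open loop has no poles at the origin → type 0 system.
K_p = lim_{s→0} G(s) = K·7 / (12·15) = (7/180)·K.
e_ss = 1/(1 + K_p) = 9/79 ⇒ 1 + (7/180)·K = 79/9 ⇒ K = 200.

200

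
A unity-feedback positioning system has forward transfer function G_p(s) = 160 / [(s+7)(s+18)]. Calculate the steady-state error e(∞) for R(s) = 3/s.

G_p(s) has no factors of s in the denominator, so the system is type 0.
K_p = lim_{s→0} G_p(s) = 160 / (7·18) = 80/63.
e_ss = 3/(1 + K_p) = 3/(143/63) = 189/143.

189/143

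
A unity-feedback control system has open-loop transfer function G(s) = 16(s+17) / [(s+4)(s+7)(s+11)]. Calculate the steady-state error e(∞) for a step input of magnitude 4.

308/145

No free integrators in G(s): this is a type 0 system.
K_p = lim_{s→0} G(s) = 16·17 / (4·7·11) = 68/77.
e_ss = 4/(1 + K_p) = 4/(145/77) = 308/145.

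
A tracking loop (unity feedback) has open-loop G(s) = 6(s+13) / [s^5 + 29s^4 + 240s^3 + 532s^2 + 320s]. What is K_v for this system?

39/160

Lowest-order denominator term is 320s, so the open loop has 1 pole at the origin → type 1 system.
K_v = lim_{s→0} s·G(s) = 6·13 / 320 = 39/160.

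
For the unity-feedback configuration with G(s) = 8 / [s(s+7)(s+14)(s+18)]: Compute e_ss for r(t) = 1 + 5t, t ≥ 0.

G(s) has one factor of s in the denominator, so the system is type 1. Treating each term separately:
  • 1: tracked with zero error.
  • 5t: e_ss = 5/K_v with K_v=2/441 → 1102.5.
Total e_ss = 1102.5.

1102.5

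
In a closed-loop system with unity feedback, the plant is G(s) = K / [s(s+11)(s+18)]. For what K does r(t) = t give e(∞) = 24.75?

G(s) has one factor of s in the denominator, so the system is type 1.
K_v = lim_{s→0} s·G(s) = K / (11·18) = (1/198)·K.
e_ss = 1/K_v = 24.75 ⇒ K_v = 4/99 ⇒ K = (4/99)/(1/198) = 8.

8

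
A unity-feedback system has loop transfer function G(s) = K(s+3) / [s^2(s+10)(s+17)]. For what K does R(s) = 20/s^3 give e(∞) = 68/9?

G(s) has two factors of s in the denominator, so the system is type 2.
K_a = lim_{s→0} s^2·G(s) = K·3 / (10·17) = (3/170)·K.
e_ss = 20/K_a = 68/9 ⇒ K_a = 45/17 ⇒ K = (45/17)/(3/170) = 150.

150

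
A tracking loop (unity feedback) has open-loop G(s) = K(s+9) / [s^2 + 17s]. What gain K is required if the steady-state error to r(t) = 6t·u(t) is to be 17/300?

Lowest-order denominator term is 17s, so the open loop has 1 pole at the origin → type 1 system.
K_v = lim_{s→0} s·G(s) = K·9 / 17 = (9/17)·K.
e_ss = 6/K_v = 17/300 ⇒ K_v = 1800/17 ⇒ K = (1800/17)/(9/17) = 200.

200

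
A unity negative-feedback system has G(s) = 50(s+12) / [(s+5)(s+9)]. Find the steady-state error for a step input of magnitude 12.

System type = 0 (no poles at s=0).
K_p = lim_{s→0} G(s) = 50·12 / (5·9) = 40/3.
e_ss = 12/(1 + K_p) = 12/(43/3) = 36/43.

36/43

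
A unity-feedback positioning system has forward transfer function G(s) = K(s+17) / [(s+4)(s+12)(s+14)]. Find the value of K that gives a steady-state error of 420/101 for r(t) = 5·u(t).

8

G(s) has no factors of s in the denominator, so the system is type 0.
K_p = lim_{s→0} G(s) = K·17 / (4·12·14) = (17/672)·K.
e_ss = 5/(1 + K_p) = 420/101 ⇒ 1 + (17/672)·K = 101/84 ⇒ K = 8.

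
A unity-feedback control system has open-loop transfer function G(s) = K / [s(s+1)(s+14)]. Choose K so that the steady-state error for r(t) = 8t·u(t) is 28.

G(s) has one factor of s in the denominator, so the system is type 1.
K_v = lim_{s→0} s·G(s) = K / (1·14) = (1/14)·K.
e_ss = 8/K_v = 28 ⇒ K_v = 2/7 ⇒ K = (2/7)/(1/14) = 4.

4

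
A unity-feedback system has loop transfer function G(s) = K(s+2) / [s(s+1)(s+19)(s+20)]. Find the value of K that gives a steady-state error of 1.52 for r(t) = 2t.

One free integrator in G(s): this is a type 1 system.
K_v = lim_{s→0} s·G(s) = K·2 / (1·19·20) = (1/190)·K.
e_ss = 2/K_v = 1.52 ⇒ K_v = 25/19 ⇒ K = (25/19)/(1/190) = 250.

250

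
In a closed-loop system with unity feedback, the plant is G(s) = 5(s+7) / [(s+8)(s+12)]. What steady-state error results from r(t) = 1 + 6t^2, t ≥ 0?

infinity

The open loop has no poles at the origin → type 0 system. Treating each term separately:
  • 1: e_ss = 1/(1+K_p) with K_p=35/96 → 96/131.
  • 6t^2: a type-0 system cannot track it, e_ss → ∞.
The unbounded component dominates.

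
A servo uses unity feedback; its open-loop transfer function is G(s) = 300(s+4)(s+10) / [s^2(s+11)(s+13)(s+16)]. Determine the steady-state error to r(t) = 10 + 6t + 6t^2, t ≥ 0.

G(s) has two factors of s in the denominator, so the system is type 2. Treating each term separately:
  • 10: tracked with zero error.
  • 6t: tracked with zero error.
  • 6t^2: e_ss = 12/K_a with K_a=750/143 → 2.288.
Total e_ss = 2.288.

2.288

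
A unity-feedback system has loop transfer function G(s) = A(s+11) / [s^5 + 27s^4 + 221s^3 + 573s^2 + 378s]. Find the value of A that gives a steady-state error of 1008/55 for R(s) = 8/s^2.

Lowest-order denominator term is 378s, so the open loop has 1 pole at the origin → type 1 system.
K_v = lim_{s→0} s·G(s) = A·11 / 378 = (11/378)·A.
e_ss = 8/K_v = 1008/55 ⇒ K_v = 55/126 ⇒ A = (55/126)/(11/378) = 15.

15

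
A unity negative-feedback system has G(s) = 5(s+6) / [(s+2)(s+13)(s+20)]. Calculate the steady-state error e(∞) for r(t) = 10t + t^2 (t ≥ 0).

The open loop has no poles at the origin → type 0 system. By superposition:
  • 10t: a type-0 system cannot track it, e_ss → ∞.
  • t^2: a type-0 system cannot track it, e_ss → ∞.
The unbounded component dominates.

infinity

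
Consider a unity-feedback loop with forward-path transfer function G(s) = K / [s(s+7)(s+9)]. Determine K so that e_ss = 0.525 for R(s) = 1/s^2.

120

One free integrator in G(s): this is a type 1 system.
K_v = lim_{s→0} s·G(s) = K / (7·9) = (1/63)·K.
e_ss = 1/K_v = 0.525 ⇒ K_v = 40/21 ⇒ K = (40/21)/(1/63) = 120.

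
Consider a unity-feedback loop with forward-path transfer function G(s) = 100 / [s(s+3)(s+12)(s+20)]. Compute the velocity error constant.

One free integrator in G(s): this is a type 1 system.
K_v = lim_{s→0} s·G(s) = 100 / (3·12·20) = 5/36.

5/36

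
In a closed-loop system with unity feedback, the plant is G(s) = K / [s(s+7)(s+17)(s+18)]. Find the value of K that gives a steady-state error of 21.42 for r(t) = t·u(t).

100

G(s) has one factor of s in the denominator, so the system is type 1.
K_v = lim_{s→0} s·G(s) = K / (7·17·18) = (1/2142)·K.
e_ss = 1/K_v = 21.42 ⇒ K_v = 50/1071 ⇒ K = (50/1071)/(1/2142) = 100.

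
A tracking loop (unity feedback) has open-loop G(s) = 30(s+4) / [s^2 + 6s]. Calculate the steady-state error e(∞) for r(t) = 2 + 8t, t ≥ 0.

0.4

The denominator has no term below 6s — 1 pole at s=0, type 1. Treating each term separately:
  • 2: tracked with zero error.
  • 8t: e_ss = 8/K_v with K_v=20 → 0.4.
Total e_ss = 0.4.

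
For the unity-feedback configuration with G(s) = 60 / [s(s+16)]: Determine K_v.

3.75

One free integrator in G(s): this is a type 1 system.
K_v = lim_{s→0} s·G(s) = 60 / (16) = 3.75.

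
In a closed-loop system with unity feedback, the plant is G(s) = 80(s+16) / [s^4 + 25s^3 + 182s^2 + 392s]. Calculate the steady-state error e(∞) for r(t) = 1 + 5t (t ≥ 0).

49/32

Factoring s from the denominator leaves a polynomial with constant term 392, so the system is type 1. Taking each input component in turn:
  • 1: tracked with zero error.
  • 5t: e_ss = 5/K_v with K_v=160/49 → 49/32.
Total e_ss = 49/32.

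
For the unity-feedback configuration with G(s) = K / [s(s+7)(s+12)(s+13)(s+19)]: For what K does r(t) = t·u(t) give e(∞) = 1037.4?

G(s) has one factor of s in the denominator, so the system is type 1.
K_v = lim_{s→0} s·G(s) = K / (7·12·13·19) = (1/20748)·K.
e_ss = 1/K_v = 1037.4 ⇒ K_v = 5/5187 ⇒ K = (5/5187)/(1/20748) = 20.

20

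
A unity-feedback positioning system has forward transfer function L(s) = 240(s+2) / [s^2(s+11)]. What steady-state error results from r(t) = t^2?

11/240

System type = 2 (two poles at s=0).
K_a = lim_{s→0} s^2·L(s) = 240·2 / (11) = 480/11.
r(t) = t^2 gives R(s) = 2/s^3.
e_ss = 2/K_a = 2/(480/11) = 11/240.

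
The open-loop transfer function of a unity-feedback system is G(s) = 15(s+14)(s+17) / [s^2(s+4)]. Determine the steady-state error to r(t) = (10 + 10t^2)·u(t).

The open loop has two poles at the origin → type 2 system. Treating each term separately:
  • 10: tracked with zero error.
  • 10t^2: e_ss = 20/K_a with K_a=892.5 → 8/357.
Total e_ss = 8/357.

8/357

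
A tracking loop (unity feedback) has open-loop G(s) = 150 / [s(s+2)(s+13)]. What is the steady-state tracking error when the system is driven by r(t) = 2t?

The open loop has one pole at the origin → type 1 system.
K_v = lim_{s→0} s·G(s) = 150 / (2·13) = 75/13.
e_ss = 2/K_v = 2/(75/13) = 26/75.

26/75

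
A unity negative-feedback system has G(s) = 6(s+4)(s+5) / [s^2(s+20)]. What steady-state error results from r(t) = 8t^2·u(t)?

Two free integrators in G(s): this is a type 2 system.
K_a = lim_{s→0} s^2·G(s) = 6·4·5 / (20) = 6.
r(t) = 8t^2 gives R(s) = 16/s^3.
e_ss = 16/K_a = 16/6 = 8/3.

8/3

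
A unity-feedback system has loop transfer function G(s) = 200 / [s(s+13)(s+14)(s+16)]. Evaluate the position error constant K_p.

K_p = lim_{s→0} G(s); with 1 pole at the origin the limit diverges, so K_p = ∞.

infinity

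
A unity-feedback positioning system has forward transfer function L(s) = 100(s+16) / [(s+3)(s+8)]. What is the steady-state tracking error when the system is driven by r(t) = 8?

24/203

The open loop has no poles at the origin → type 0 system.
K_p = lim_{s→0} L(s) = 100·16 / (3·8) = 200/3.
e_ss = 8/(1 + K_p) = 8/(203/3) = 24/203.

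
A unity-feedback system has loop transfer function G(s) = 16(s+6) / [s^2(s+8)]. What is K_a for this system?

The open loop has two poles at the origin → type 2 system.
K_a = lim_{s→0} s^2·G(s) = 16·6 / (8) = 12.

12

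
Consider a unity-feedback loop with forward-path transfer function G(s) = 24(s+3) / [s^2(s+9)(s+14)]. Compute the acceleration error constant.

Two free integrators in G(s): this is a type 2 system.
K_a = lim_{s→0} s^2·G(s) = 24·3 / (9·14) = 4/7.

4/7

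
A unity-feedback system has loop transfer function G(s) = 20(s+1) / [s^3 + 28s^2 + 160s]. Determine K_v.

Factoring s from the denominator leaves a polynomial with constant term 160, so the system is type 1.
K_v = lim_{s→0} s·G(s) = 20·1 / 160 = 0.125.

0.125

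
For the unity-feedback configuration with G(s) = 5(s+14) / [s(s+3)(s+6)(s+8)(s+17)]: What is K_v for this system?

35/1224

One free integrator in G(s): this is a type 1 system.
K_v = lim_{s→0} s·G(s) = 5·14 / (3·6·8·17) = 35/1224.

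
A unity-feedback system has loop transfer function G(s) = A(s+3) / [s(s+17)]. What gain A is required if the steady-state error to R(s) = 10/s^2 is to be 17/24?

80

One free integrator in G(s): this is a type 1 system.
K_v = lim_{s→0} s·G(s) = A·3 / (17) = (3/17)·A.
e_ss = 10/K_v = 17/24 ⇒ K_v = 240/17 ⇒ A = (240/17)/(3/17) = 80.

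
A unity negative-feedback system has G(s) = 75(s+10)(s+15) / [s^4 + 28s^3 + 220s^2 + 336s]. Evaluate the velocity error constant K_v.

Lowest-order denominator term is 336s, so the open loop has 1 pole at the origin → type 1 system.
K_v = lim_{s→0} s·G(s) = 75·10·15 / 336 = 1875/56.

1875/56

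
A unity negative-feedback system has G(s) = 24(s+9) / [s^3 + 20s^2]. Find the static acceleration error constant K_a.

10.8

The denominator has no term below 20s^2 — 2 poles at s=0, type 2.
K_a = lim_{s→0} s^2·G(s) = 24·9 / 20 = 10.8.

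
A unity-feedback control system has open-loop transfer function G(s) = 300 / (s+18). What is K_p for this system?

50/3

The open loop has no poles at the origin → type 0 system.
K_p = lim_{s→0} G(s) = 300 / (18) = 50/3.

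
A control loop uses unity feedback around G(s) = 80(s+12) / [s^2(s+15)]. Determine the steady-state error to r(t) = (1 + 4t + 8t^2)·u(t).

G(s) has two factors of s in the denominator, so the system is type 2. Taking each input component in turn:
  • 1: tracked with zero error.
  • 4t: tracked with zero error.
  • 8t^2: e_ss = 16/K_a with K_a=64 → 0.25.
Total e_ss = 0.25.

0.25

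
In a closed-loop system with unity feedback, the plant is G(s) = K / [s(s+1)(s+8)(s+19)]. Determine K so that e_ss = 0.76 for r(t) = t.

200

G(s) has one factor of s in the denominator, so the system is type 1.
K_v = lim_{s→0} s·G(s) = K / (1·8·19) = (1/152)·K.
e_ss = 1/K_v = 0.76 ⇒ K_v = 25/19 ⇒ K = (25/19)/(1/152) = 200.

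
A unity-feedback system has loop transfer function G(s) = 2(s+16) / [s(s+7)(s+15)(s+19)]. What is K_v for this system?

System type = 1 (one pole at s=0).
K_v = lim_{s→0} s·G(s) = 2·16 / (7·15·19) = 32/1995.

32/1995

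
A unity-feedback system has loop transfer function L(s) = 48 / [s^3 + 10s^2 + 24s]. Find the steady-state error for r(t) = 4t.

Lowest-order denominator term is 24s, so the open loop has 1 pole at the origin → type 1 system.
K_v = lim_{s→0} s·L(s) = 48 / 24 = 2.
e_ss = 4/K_v = 4/2 = 2.

2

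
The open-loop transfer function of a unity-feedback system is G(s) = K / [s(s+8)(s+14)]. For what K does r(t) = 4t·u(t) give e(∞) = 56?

8

G(s) has one factor of s in the denominator, so the system is type 1.
K_v = lim_{s→0} s·G(s) = K / (8·14) = (1/112)·K.
e_ss = 4/K_v = 56 ⇒ K_v = 1/14 ⇒ K = (1/14)/(1/112) = 8.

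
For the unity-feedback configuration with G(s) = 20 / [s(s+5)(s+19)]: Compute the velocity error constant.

4/19

G(s) has one factor of s in the denominator, so the system is type 1.
K_v = lim_{s→0} s·G(s) = 20 / (5·19) = 4/19.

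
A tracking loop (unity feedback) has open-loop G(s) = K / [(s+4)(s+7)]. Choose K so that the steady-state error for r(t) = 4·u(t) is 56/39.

50

G(s) has no factors of s in the denominator, so the system is type 0.
K_p = lim_{s→0} G(s) = K / (4·7) = (1/28)·K.
e_ss = 4/(1 + K_p) = 56/39 ⇒ 1 + (1/28)·K = 39/14 ⇒ K = 50.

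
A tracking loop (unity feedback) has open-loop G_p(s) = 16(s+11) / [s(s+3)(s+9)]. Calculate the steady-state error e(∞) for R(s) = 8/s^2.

27/22

System type = 1 (one pole at s=0).
K_v = lim_{s→0} s·G_p(s) = 16·11 / (3·9) = 176/27.
e_ss = 8/K_v = 8/(176/27) = 27/22.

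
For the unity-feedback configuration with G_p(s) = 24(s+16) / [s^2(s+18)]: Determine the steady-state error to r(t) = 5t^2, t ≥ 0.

15/32

G_p(s) has two factors of s in the denominator, so the system is type 2.
K_a = lim_{s→0} s^2·G_p(s) = 24·16 / (18) = 64/3.
r(t) = 5t^2 gives R(s) = 10/s^3.
e_ss = 10/K_a = 10/(64/3) = 15/32.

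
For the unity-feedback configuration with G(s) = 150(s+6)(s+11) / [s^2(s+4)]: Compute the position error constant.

K_p = lim_{s→0} G(s); with 2 poles at the origin the limit diverges, so K_p = ∞.

infinity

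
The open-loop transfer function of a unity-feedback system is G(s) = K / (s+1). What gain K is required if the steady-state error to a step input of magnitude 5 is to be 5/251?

G(s) has no factors of s in the denominator, so the system is type 0.
K_p = lim_{s→0} G(s) = K / (1) = 1·K.
e_ss = 5/(1 + K_p) = 5/251 ⇒ 1 + 1·K = 251 ⇒ K = 250.

250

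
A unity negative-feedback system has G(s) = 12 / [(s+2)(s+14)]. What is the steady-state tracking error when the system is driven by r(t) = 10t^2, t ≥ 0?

G(s) has no factors of s in the denominator, so the system is type 0.
For a type-0 system K_a = 0, so e_ss to a parabolic input is unbounded.

infinity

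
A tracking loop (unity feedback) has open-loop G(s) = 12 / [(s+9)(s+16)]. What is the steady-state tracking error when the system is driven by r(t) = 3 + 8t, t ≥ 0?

infinity

G(s) has no factors of s in the denominator, so the system is type 0. Taking each input component in turn:
  • 3: e_ss = 3/(1+K_p) with K_p=1/12 → 36/13.
  • 8t: a type-0 system cannot track it, e_ss → ∞.
The unbounded component dominates.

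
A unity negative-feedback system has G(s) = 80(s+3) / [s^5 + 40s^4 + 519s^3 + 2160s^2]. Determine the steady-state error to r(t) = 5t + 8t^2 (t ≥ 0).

Lowest-order denominator term is 2160s^2, so the open loop has 2 poles at the origin → type 2 system. Treating each term separately:
  • 5t: tracked with zero error.
  • 8t^2: e_ss = 16/K_a with K_a=1/9 → 144.
Total e_ss = 144.

144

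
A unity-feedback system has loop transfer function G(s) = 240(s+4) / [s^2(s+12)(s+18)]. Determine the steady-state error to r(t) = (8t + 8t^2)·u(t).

3.6

G(s) has two factors of s in the denominator, so the system is type 2. Treating each term separately:
  • 8t: tracked with zero error.
  • 8t^2: e_ss = 16/K_a with K_a=40/9 → 3.6.
Total e_ss = 3.6.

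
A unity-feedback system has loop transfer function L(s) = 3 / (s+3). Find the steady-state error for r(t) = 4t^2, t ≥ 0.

infinity

No free integrators in L(s): this is a type 0 system.
K_a = lim_{s→0} s^2·L(s) = 0; the steady-state error to this parabolic input grows without bound.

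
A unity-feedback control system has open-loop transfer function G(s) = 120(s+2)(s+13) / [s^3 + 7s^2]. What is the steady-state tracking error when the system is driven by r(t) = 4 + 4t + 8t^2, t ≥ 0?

The denominator has no term below 7s^2 — 2 poles at s=0, type 2. By superposition:
  • 4: tracked with zero error.
  • 4t: tracked with zero error.
  • 8t^2: e_ss = 16/K_a with K_a=3120/7 → 7/195.
Total e_ss = 7/195.

7/195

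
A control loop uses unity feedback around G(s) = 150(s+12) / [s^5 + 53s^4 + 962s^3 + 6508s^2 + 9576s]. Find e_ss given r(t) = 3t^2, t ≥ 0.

Lowest-order denominator term is 9576s, so the open loop has 1 pole at the origin → type 1 system.
K_a = lim_{s→0} s^2·G(s) = 0; the steady-state error to this parabolic input grows without bound.

infinity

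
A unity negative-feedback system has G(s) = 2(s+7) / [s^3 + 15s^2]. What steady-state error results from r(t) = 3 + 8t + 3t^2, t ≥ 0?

45/7

Factoring s^2 from the denominator leaves a polynomial with constant term 15, so the system is type 2. Taking each input component in turn:
  • 3: tracked with zero error.
  • 8t: tracked with zero error.
  • 3t^2: e_ss = 6/K_a with K_a=14/15 → 45/7.
Total e_ss = 45/7.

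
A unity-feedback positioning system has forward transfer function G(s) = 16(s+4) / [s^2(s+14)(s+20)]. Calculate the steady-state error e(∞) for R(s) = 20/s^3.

87.5

G(s) has two factors of s in the denominator, so the system is type 2.
K_a = lim_{s→0} s^2·G(s) = 16·4 / (14·20) = 8/35.
r(t) = 10t^2 gives R(s) = 20/s^3.
e_ss = 20/K_a = 20/(8/35) = 87.5.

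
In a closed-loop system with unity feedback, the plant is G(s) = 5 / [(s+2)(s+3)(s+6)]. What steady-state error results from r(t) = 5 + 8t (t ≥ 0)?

infinity

System type = 0 (no poles at s=0). Taking each input component in turn:
  • 5: e_ss = 5/(1+K_p) with K_p=5/36 → 180/41.
  • 8t: a type-0 system cannot track it, e_ss → ∞.
The unbounded component dominates.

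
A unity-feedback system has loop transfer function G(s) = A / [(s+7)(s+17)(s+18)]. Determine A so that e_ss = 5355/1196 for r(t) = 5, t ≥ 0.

250

No free integrators in G(s): this is a type 0 system.
K_p = lim_{s→0} G(s) = A / (7·17·18) = (1/2142)·A.
e_ss = 5/(1 + K_p) = 5355/1196 ⇒ 1 + (1/2142)·A = 1196/1071 ⇒ A = 250.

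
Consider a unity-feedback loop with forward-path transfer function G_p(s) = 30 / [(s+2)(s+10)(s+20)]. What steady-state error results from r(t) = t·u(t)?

System type = 0 (no poles at s=0).
K_v = lim_{s→0} s·G_p(s) = 0; the steady-state error to this ramp input grows without bound.

infinity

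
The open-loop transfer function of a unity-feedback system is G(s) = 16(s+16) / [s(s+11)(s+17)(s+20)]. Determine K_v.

The open loop has one pole at the origin → type 1 system.
K_v = lim_{s→0} s·G(s) = 16·16 / (11·17·20) = 64/935.

64/935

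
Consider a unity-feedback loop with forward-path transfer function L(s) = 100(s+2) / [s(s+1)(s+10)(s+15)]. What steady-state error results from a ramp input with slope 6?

4.5

One free integrator in L(s): this is a type 1 system.
K_v = lim_{s→0} s·L(s) = 100·2 / (1·10·15) = 4/3.
e_ss = 6/K_v = 6/(4/3) = 4.5.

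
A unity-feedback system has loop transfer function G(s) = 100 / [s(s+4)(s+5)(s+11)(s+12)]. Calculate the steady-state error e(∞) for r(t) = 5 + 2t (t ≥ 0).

52.8

The open loop has one pole at the origin → type 1 system. Taking each input component in turn:
  • 5: tracked with zero error.
  • 2t: e_ss = 2/K_v with K_v=5/132 → 52.8.
Total e_ss = 52.8.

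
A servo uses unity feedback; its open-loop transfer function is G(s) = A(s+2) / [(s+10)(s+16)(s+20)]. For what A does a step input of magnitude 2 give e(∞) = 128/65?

25

System type = 0 (no poles at s=0).
K_p = lim_{s→0} G(s) = A·2 / (10·16·20) = (1/1600)·A.
e_ss = 2/(1 + K_p) = 128/65 ⇒ 1 + (1/1600)·A = 65/64 ⇒ A = 25.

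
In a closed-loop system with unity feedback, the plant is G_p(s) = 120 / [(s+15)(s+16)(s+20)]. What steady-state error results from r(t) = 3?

System type = 0 (no poles at s=0).
K_p = lim_{s→0} G_p(s) = 120 / (15·16·20) = 0.025.
e_ss = 3/(1 + K_p) = 3/1.025 = 120/41.

120/41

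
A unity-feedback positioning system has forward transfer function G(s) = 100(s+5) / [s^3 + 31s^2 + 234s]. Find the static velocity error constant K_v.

250/117

Factoring s from the denominator leaves a polynomial with constant term 234, so the system is type 1.
K_v = lim_{s→0} s·G(s) = 100·5 / 234 = 250/117.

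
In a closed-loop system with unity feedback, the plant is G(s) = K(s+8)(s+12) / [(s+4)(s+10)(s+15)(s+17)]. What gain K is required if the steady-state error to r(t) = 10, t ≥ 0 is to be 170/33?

No free integrators in G(s): this is a type 0 system.
K_p = lim_{s→0} G(s) = K·8·12 / (4·10·15·17) = (4/425)·K.
e_ss = 10/(1 + K_p) = 170/33 ⇒ 1 + (4/425)·K = 33/17 ⇒ K = 100.

100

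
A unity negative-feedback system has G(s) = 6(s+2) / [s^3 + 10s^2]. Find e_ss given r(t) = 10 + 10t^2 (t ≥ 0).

Factoring s^2 from the denominator leaves a polynomial with constant term 10, so the system is type 2. Taking each input component in turn:
  • 10: tracked with zero error.
  • 10t^2: e_ss = 20/K_a with K_a=1.2 → 50/3.
Total e_ss = 50/3.

50/3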